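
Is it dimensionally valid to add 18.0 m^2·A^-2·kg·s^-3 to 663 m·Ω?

No

Dimensions:
  18.0 m^2·A^-2·kg·s^-3:  kg·m²·s⁻³·A⁻²
  663 m·Ω:  Ω·m = V·A⁻¹·m = kg·m³·s⁻³·A⁻²
kg·m²·s⁻³·A⁻² ≠ kg·m³·s⁻³·A⁻², so they cannot be added.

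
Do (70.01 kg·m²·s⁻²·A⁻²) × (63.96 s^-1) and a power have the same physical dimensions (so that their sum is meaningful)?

No

Work out the base dimensions of each:
  (70.01 kg·m²·s⁻²·A⁻²) × (63.96 s^-1):  [kg·m²·s⁻²·A⁻²] · [s⁻¹] = kg·m²·s⁻³·A⁻²
  a power:  [power] = kg·m²·s⁻³
kg·m²·s⁻³·A⁻² ≠ kg·m²·s⁻³, so they cannot be added.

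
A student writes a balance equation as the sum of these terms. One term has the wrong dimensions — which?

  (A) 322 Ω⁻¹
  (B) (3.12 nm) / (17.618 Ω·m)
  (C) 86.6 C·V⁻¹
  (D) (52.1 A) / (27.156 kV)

Work out the base dimensions of each:
  (A) Ω⁻¹ = (V·A⁻¹)⁻¹ = kg⁻¹·m⁻²·s³·A²
  (B) [m] / [kg·m³·s⁻³·A⁻²] = kg⁻¹·m⁻²·s³·A²
  (C) C·V⁻¹ = s·A·(J·C⁻¹)⁻¹ = kg⁻¹·m⁻²·s⁴·A²
  (D) [A] / [kg·m²·s⁻³·A⁻¹] = kg⁻¹·m⁻²·s³·A²
All reduce to kg⁻¹·m⁻²·s³·A² except (C), which is kg⁻¹·m⁻²·s⁴·A².

(C)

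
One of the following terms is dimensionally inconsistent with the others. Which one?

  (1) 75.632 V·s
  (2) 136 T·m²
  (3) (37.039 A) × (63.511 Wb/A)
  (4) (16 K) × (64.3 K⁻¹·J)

(4)

Expand each in SI base units:
  (1) V·s = J·C⁻¹·s = kg·m²·s⁻²·A⁻¹
  (2) T·m² = Wb·m⁻²·m² = kg·m²·s⁻²·A⁻¹
  (3) [A] · [kg·m²·s⁻²·A⁻²] = kg·m²·s⁻²·A⁻¹
  (4) [K] · [kg·m²·s⁻²·K⁻¹] = kg·m²·s⁻²
All reduce to kg·m²·s⁻²·A⁻¹ except (4), which is kg·m²·s⁻².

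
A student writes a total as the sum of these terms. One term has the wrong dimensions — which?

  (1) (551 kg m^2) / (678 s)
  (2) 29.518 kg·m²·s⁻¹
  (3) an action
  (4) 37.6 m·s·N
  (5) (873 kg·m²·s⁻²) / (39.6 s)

Reduce each to base SI dimensions:
  (1) [kg·m²] / [s] = kg·m²·s⁻¹
  (2) kg·m²·s⁻¹
  (3) [action] = kg·m²·s⁻¹
  (4) N·m·s = kg·m·s⁻²·m·s = kg·m²·s⁻¹
  (5) [kg·m²·s⁻²] / [s] = kg·m²·s⁻³
All reduce to kg·m²·s⁻¹ except (5), which is kg·m²·s⁻³.

(5)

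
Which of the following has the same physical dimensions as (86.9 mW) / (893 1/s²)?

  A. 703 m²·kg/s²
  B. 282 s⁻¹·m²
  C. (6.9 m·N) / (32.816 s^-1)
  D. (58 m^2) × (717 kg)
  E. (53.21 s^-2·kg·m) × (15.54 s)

Reference: [kg·m²·s⁻³] / [s⁻²] = kg·m²·s⁻¹.
Each option:
  A. kg·m²·s⁻²
  B. m²·s⁻¹
  C. [kg·m²·s⁻²] / [s⁻¹] = kg·m²·s⁻¹  ← same
  D. [m²] · [kg] = kg·m²
  E. [kg·m·s⁻²] · [s] = kg·m·s⁻¹
Only C. matches kg·m²·s⁻¹.

C.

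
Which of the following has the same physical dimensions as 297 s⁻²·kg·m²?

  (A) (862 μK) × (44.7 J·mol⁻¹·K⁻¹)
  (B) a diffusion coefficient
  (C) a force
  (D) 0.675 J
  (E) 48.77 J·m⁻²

Reference: kg·m²·s⁻².
Each option:
  (A) [K] · [kg·m²·s⁻²·K⁻¹·mol⁻¹] = kg·m²·s⁻²·mol⁻¹
  (B) [diffusion coefficient] = m²·s⁻¹
  (C) [force] = kg·m·s⁻²
  (D) J = N·m = kg·m²·s⁻²  ← same
  (E) J·m⁻² = N·m·m⁻² = kg·s⁻²
Only (D) matches kg·m²·s⁻².

(D)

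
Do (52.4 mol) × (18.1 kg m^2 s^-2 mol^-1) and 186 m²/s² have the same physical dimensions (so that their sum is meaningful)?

No

Expand each in SI base units:
  (52.4 mol) × (18.1 kg m^2 s^-2 mol^-1):  [mol] · [kg·m²·s⁻²·mol⁻¹] = kg·m²·s⁻²
  186 m²/s²:  m²·s⁻²
kg·m²·s⁻² ≠ m²·s⁻², so they cannot be added.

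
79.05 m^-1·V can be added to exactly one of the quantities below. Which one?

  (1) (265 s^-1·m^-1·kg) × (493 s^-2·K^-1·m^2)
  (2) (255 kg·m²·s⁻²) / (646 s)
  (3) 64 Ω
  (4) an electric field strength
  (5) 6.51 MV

(4)

Reference: V·m⁻¹ = J·C⁻¹·m⁻¹ = kg·m·s⁻³·A⁻¹.
Each option:
  (1) [kg·m⁻¹·s⁻¹] · [m²·s⁻²·K⁻¹] = kg·m·s⁻³·K⁻¹
  (2) [kg·m²·s⁻²] / [s] = kg·m²·s⁻³
  (3) Ω = V·A⁻¹ = kg·m²·s⁻³·A⁻²
  (4) [electric field strength] = kg·m·s⁻³·A⁻¹  ← same
  (5) V = J·C⁻¹ = kg·m²·s⁻³·A⁻¹
Only (4) matches kg·m·s⁻³·A⁻¹.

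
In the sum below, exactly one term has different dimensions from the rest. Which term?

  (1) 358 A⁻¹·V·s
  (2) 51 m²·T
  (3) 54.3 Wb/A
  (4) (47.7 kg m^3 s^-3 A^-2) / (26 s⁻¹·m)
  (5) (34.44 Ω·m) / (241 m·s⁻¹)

Dimensions:
  (1) V·s·A⁻¹ = J·C⁻¹·s·A⁻¹ = kg·m²·s⁻²·A⁻²
  (2) T·m² = Wb·m⁻²·m² = kg·m²·s⁻²·A⁻¹
  (3) Wb·A⁻¹ = V·s·A⁻¹ = kg·m²·s⁻²·A⁻²
  (4) [kg·m³·s⁻³·A⁻²] / [m·s⁻¹] = kg·m²·s⁻²·A⁻²
  (5) [kg·m³·s⁻³·A⁻²] / [m·s⁻¹] = kg·m²·s⁻²·A⁻²
All reduce to kg·m²·s⁻²·A⁻² except (2), which is kg·m²·s⁻²·A⁻¹.

(2)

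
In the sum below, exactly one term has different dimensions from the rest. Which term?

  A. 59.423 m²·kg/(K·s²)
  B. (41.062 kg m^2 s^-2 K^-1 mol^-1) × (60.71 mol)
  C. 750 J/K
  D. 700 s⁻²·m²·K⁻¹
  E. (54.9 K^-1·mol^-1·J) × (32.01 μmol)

Dimensions:
  A. kg·m²·s⁻²·K⁻¹
  B. [kg·m²·s⁻²·K⁻¹·mol⁻¹] · [mol] = kg·m²·s⁻²·K⁻¹
  C. J·K⁻¹ = N·m·K⁻¹ = kg·m²·s⁻²·K⁻¹
  D. m²·s⁻²·K⁻¹
  E. [kg·m²·s⁻²·K⁻¹·mol⁻¹] · [mol] = kg·m²·s⁻²·K⁻¹
All reduce to kg·m²·s⁻²·K⁻¹ except D., which is m²·s⁻²·K⁻¹.

D.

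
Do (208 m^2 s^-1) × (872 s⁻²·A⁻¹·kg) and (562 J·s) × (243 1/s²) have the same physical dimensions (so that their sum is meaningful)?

No

In SI base units:
  (208 m^2 s^-1) × (872 s⁻²·A⁻¹·kg):  [m²·s⁻¹] · [kg·s⁻²·A⁻¹] = kg·m²·s⁻³·A⁻¹
  (562 J·s) × (243 1/s²):  [kg·m²·s⁻¹] · [s⁻²] = kg·m²·s⁻³
kg·m²·s⁻³·A⁻¹ ≠ kg·m²·s⁻³, so they cannot be added.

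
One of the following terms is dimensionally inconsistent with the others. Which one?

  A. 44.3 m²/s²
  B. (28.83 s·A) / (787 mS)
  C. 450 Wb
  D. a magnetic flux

A.

Expand each in SI base units:
  A. m²·s⁻²
  B. [s·A] / [kg⁻¹·m⁻²·s³·A²] = kg·m²·s⁻²·A⁻¹
  C. Wb = V·s = kg·m²·s⁻²·A⁻¹
  D. [magnetic flux] = kg·m²·s⁻²·A⁻¹
All reduce to kg·m²·s⁻²·A⁻¹ except A., which is m²·s⁻².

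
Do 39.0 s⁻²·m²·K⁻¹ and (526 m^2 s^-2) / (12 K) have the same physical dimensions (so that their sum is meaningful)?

Yes

Expand each in SI base units:
  39.0 s⁻²·m²·K⁻¹:  m²·s⁻²·K⁻¹
  (526 m^2 s^-2) / (12 K):  [m²·s⁻²] / [K] = m²·s⁻²·K⁻¹
Both are m²·s⁻²·K⁻¹, so they have the same dimensions and can be added.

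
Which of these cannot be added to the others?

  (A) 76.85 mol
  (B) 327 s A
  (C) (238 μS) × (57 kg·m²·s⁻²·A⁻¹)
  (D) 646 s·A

Dimensions:
  (A) mol
  (B) s·A
  (C) [kg⁻¹·m⁻²·s³·A²] · [kg·m²·s⁻²·A⁻¹] = s·A
  (D) A·s = s·A
All reduce to s·A except (A), which is mol.

(A)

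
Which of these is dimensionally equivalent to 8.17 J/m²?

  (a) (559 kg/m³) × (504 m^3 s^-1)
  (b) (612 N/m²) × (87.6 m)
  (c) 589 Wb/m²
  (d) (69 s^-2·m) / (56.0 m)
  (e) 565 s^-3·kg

Reference: J·m⁻² = N·m·m⁻² = kg·s⁻².
Each option:
  (a) [kg·m⁻³] · [m³·s⁻¹] = kg·s⁻¹
  (b) [kg·m⁻¹·s⁻²] · [m] = kg·s⁻²  ← same
  (c) Wb·m⁻² = V·s·m⁻² = kg·s⁻²·A⁻¹
  (d) [m·s⁻²] / [m] = s⁻²
  (e) kg·s⁻³
Only (b) matches kg·s⁻².

(b)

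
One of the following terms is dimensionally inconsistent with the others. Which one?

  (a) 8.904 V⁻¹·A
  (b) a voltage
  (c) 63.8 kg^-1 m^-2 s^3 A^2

In SI base units:
  (a) A·V⁻¹ = A·(J·C⁻¹)⁻¹ = kg⁻¹·m⁻²·s³·A²
  (b) [voltage] = kg·m²·s⁻³·A⁻¹
  (c) kg⁻¹·m⁻²·s³·A²
All reduce to kg⁻¹·m⁻²·s³·A² except (b), which is kg·m²·s⁻³·A⁻¹.

(b)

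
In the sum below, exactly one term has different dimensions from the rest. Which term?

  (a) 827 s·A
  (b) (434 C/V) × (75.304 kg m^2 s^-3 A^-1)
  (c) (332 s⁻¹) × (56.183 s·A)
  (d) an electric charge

(c)

Reduce each to base SI dimensions:
  (a) A·s = s·A
  (b) [kg⁻¹·m⁻²·s⁴·A²] · [kg·m²·s⁻³·A⁻¹] = s·A
  (c) [s⁻¹] · [s·A] = A
  (d) [electric charge] = s·A
All reduce to s·A except (c), which is A.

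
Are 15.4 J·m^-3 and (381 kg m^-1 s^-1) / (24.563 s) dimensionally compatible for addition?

Yes

Dimensions:
  15.4 J·m^-3:  J·m⁻³ = N·m·m⁻³ = kg·m⁻¹·s⁻²
  (381 kg m^-1 s^-1) / (24.563 s):  [kg·m⁻¹·s⁻¹] / [s] = kg·m⁻¹·s⁻²
Both are kg·m⁻¹·s⁻², so they have the same dimensions and can be added.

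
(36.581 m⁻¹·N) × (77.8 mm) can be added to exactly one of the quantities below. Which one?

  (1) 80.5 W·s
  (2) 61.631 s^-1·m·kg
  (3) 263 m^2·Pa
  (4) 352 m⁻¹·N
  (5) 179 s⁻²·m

Reference: [kg·s⁻²] · [m] = kg·m·s⁻².
Each option:
  (1) W·s = J·s⁻¹·s = kg·m²·s⁻²
  (2) kg·m·s⁻¹
  (3) Pa·m² = N·m⁻²·m² = kg·m·s⁻²  ← same
  (4) N·m⁻¹ = kg·m·s⁻²·m⁻¹ = kg·s⁻²
  (5) m·s⁻²
Only (3) matches kg·m·s⁻².

(3)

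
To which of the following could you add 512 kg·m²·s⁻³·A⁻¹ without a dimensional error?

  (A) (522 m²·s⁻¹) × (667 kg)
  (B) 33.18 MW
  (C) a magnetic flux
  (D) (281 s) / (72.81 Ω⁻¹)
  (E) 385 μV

Reference: kg·m²·s⁻³·A⁻¹.
Each option:
  (A) [m²·s⁻¹] · [kg] = kg·m²·s⁻¹
  (B) W = J·s⁻¹ = kg·m²·s⁻³
  (C) [magnetic flux] = kg·m²·s⁻²·A⁻¹
  (D) [s] / [kg⁻¹·m⁻²·s³·A²] = kg·m²·s⁻²·A⁻²
  (E) V = J·C⁻¹ = kg·m²·s⁻³·A⁻¹  ← same
Only (E) matches kg·m²·s⁻³·A⁻¹.

(E)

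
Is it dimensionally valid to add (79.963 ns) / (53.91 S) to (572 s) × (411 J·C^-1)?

Work out the base dimensions of each:
  (79.963 ns) / (53.91 S):  [s] / [kg⁻¹·m⁻²·s³·A²] = kg·m²·s⁻²·A⁻²
  (572 s) × (411 J·C^-1):  [s] · [kg·m²·s⁻³·A⁻¹] = kg·m²·s⁻²·A⁻¹
kg·m²·s⁻²·A⁻² ≠ kg·m²·s⁻²·A⁻¹, so they cannot be added.

No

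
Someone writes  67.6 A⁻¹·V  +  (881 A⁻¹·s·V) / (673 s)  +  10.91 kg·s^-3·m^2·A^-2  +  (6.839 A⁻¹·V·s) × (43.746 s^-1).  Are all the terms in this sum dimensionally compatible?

Yes

Expand each in SI base units:
  67.6 A⁻¹·V:  V·A⁻¹ = J·C⁻¹·A⁻¹ = kg·m²·s⁻³·A⁻²
  (881 A⁻¹·s·V) / (673 s):  [kg·m²·s⁻²·A⁻²] / [s] = kg·m²·s⁻³·A⁻²
  10.91 kg·s^-3·m^2·A^-2:  kg·m²·s⁻³·A⁻²
  (6.839 A⁻¹·V·s) × (43.746 s^-1):  [kg·m²·s⁻²·A⁻²] · [s⁻¹] = kg·m²·s⁻³·A⁻²
Every term reduces to kg·m²·s⁻³·A⁻².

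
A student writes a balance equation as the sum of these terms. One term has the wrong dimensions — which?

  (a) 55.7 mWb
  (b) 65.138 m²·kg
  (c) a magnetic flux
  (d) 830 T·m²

In SI base units:
  (a) Wb = V·s = kg·m²·s⁻²·A⁻¹
  (b) kg·m²
  (c) [magnetic flux] = kg·m²·s⁻²·A⁻¹
  (d) T·m² = Wb·m⁻²·m² = kg·m²·s⁻²·A⁻¹
All reduce to kg·m²·s⁻²·A⁻¹ except (b), which is kg·m².

(b)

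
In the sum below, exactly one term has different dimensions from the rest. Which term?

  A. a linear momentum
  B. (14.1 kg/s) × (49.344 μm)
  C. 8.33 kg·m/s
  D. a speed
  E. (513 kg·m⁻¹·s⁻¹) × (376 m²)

Work out the base dimensions of each:
  A. [linear momentum] = kg·m·s⁻¹
  B. [kg·s⁻¹] · [m] = kg·m·s⁻¹
  C. kg·m·s⁻¹
  D. [speed] = m·s⁻¹
  E. [kg·m⁻¹·s⁻¹] · [m²] = kg·m·s⁻¹
All reduce to kg·m·s⁻¹ except D., which is m·s⁻¹.

D.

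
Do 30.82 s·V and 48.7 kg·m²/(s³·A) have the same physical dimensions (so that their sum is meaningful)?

Dimensions:
  30.82 s·V:  V·s = J·C⁻¹·s = kg·m²·s⁻²·A⁻¹
  48.7 kg·m²/(s³·A):  kg·m²·s⁻³·A⁻¹
kg·m²·s⁻²·A⁻¹ ≠ kg·m²·s⁻³·A⁻¹, so they cannot be added.

No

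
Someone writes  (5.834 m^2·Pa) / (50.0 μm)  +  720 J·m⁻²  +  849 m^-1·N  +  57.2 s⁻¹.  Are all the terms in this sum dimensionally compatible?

Reduce each to base SI dimensions:
  (5.834 m^2·Pa) / (50.0 μm):  [kg·m·s⁻²] / [m] = kg·s⁻²
  720 J·m⁻²:  J·m⁻² = N·m·m⁻² = kg·s⁻²
  849 m^-1·N:  N·m⁻¹ = kg·m·s⁻²·m⁻¹ = kg·s⁻²
  57.2 s⁻¹:  s⁻¹
The terms do not share a single dimension (kg·s⁻² vs s⁻¹).

No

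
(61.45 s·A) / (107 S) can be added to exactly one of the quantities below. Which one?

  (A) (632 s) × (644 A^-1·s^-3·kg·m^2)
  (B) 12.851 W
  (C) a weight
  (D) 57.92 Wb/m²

(A)

Reference: [s·A] / [kg⁻¹·m⁻²·s³·A²] = kg·m²·s⁻²·A⁻¹.
Each option:
  (A) [s] · [kg·m²·s⁻³·A⁻¹] = kg·m²·s⁻²·A⁻¹  ← same
  (B) W = J·s⁻¹ = kg·m²·s⁻³
  (C) [weight] = kg·m·s⁻²
  (D) Wb·m⁻² = V·s·m⁻² = kg·s⁻²·A⁻¹
Only (A) matches kg·m²·s⁻²·A⁻¹.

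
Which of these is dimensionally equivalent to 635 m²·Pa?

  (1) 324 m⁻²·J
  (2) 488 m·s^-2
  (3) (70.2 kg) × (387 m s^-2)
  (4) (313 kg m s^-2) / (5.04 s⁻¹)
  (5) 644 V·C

(3)

Reference: Pa·m² = N·m⁻²·m² = kg·m·s⁻².
Each option:
  (1) J·m⁻² = N·m·m⁻² = kg·s⁻²
  (2) m·s⁻²
  (3) [kg] · [m·s⁻²] = kg·m·s⁻²  ← same
  (4) [kg·m·s⁻²] / [s⁻¹] = kg·m·s⁻¹
  (5) C·V = s·A·J·C⁻¹ = kg·m²·s⁻²
Only (3) matches kg·m·s⁻².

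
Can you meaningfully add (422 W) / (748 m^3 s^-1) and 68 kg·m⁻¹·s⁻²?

Yes

Reduce each to base SI dimensions:
  (422 W) / (748 m^3 s^-1):  [kg·m²·s⁻³] / [m³·s⁻¹] = kg·m⁻¹·s⁻²
  68 kg·m⁻¹·s⁻²:  kg·m⁻¹·s⁻²
Both are kg·m⁻¹·s⁻², so they have the same dimensions and can be added.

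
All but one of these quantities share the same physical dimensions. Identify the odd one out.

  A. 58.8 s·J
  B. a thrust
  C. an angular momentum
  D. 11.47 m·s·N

B.

Dimensions:
  A. J·s = N·m·s = kg·m²·s⁻¹
  B. [thrust] = kg·m·s⁻²
  C. [angular momentum] = kg·m²·s⁻¹
  D. N·m·s = kg·m·s⁻²·m·s = kg·m²·s⁻¹
All reduce to kg·m²·s⁻¹ except B., which is kg·m·s⁻².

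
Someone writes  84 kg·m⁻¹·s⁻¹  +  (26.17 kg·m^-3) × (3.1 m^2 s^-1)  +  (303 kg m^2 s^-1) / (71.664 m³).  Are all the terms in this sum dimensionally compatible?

Yes

Dimensions:
  84 kg·m⁻¹·s⁻¹:  kg·m⁻¹·s⁻¹
  (26.17 kg·m^-3) × (3.1 m^2 s^-1):  [kg·m⁻³] · [m²·s⁻¹] = kg·m⁻¹·s⁻¹
  (303 kg m^2 s^-1) / (71.664 m³):  [kg·m²·s⁻¹] / [m³] = kg·m⁻¹·s⁻¹
Every term reduces to kg·m⁻¹·s⁻¹.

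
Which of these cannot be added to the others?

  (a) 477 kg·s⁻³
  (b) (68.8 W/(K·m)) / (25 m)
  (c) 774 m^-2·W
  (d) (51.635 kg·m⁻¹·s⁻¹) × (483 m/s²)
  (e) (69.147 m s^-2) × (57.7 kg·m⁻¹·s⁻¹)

Work out the base dimensions of each:
  (a) kg·s⁻³
  (b) [kg·m·s⁻³·K⁻¹] / [m] = kg·s⁻³·K⁻¹
  (c) W·m⁻² = J·s⁻¹·m⁻² = kg·s⁻³
  (d) [kg·m⁻¹·s⁻¹] · [m·s⁻²] = kg·s⁻³
  (e) [m·s⁻²] · [kg·m⁻¹·s⁻¹] = kg·s⁻³
All reduce to kg·s⁻³ except (b), which is kg·s⁻³·K⁻¹.

(b)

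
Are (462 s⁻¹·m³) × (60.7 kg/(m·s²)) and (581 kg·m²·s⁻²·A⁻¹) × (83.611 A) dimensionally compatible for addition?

No

Reduce each to base SI dimensions:
  (462 s⁻¹·m³) × (60.7 kg/(m·s²)):  [m³·s⁻¹] · [kg·m⁻¹·s⁻²] = kg·m²·s⁻³
  (581 kg·m²·s⁻²·A⁻¹) × (83.611 A):  [kg·m²·s⁻²·A⁻¹] · [A] = kg·m²·s⁻²
kg·m²·s⁻³ ≠ kg·m²·s⁻², so they cannot be added.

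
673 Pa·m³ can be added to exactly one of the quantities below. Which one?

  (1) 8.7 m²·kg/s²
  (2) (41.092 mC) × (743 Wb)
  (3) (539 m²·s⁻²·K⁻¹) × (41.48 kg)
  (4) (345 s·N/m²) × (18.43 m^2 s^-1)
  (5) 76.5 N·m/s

Reference: Pa·m³ = N·m⁻²·m³ = kg·m²·s⁻².
Each option:
  (1) kg·m²·s⁻²  ← same
  (2) [s·A] · [kg·m²·s⁻²·A⁻¹] = kg·m²·s⁻¹
  (3) [m²·s⁻²·K⁻¹] · [kg] = kg·m²·s⁻²·K⁻¹
  (4) [kg·m⁻¹·s⁻¹] · [m²·s⁻¹] = kg·m·s⁻²
  (5) N·m·s⁻¹ = kg·m·s⁻²·m·s⁻¹ = kg·m²·s⁻³
Only (1) matches kg·m²·s⁻².

(1)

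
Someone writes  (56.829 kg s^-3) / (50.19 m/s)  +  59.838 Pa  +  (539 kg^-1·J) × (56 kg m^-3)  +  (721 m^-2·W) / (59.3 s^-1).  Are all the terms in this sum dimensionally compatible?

In SI base units:
  (56.829 kg s^-3) / (50.19 m/s):  [kg·s⁻³] / [m·s⁻¹] = kg·m⁻¹·s⁻²
  59.838 Pa:  Pa = N·m⁻² = kg·m⁻¹·s⁻²
  (539 kg^-1·J) × (56 kg m^-3):  [m²·s⁻²] · [kg·m⁻³] = kg·m⁻¹·s⁻²
  (721 m^-2·W) / (59.3 s^-1):  [kg·s⁻³] / [s⁻¹] = kg·s⁻²
The terms do not share a single dimension (kg·m⁻¹·s⁻² vs kg·s⁻²).

No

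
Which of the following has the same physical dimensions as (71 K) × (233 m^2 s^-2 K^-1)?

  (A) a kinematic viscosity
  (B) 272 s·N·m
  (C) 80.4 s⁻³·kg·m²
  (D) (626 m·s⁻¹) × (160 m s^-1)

(D)

Reference: [K] · [m²·s⁻²·K⁻¹] = m²·s⁻².
Each option:
  (A) [kinematic viscosity] = m²·s⁻¹
  (B) N·m·s = kg·m·s⁻²·m·s = kg·m²·s⁻¹
  (C) kg·m²·s⁻³
  (D) [m·s⁻¹] · [m·s⁻¹] = m²·s⁻²  ← same
Only (D) matches m²·s⁻².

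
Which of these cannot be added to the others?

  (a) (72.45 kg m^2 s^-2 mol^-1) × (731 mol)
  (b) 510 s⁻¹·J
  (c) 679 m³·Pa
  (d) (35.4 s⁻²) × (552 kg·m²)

(b)

Work out the base dimensions of each:
  (a) [kg·m²·s⁻²·mol⁻¹] · [mol] = kg·m²·s⁻²
  (b) J·s⁻¹ = N·m·s⁻¹ = kg·m²·s⁻³
  (c) Pa·m³ = N·m⁻²·m³ = kg·m²·s⁻²
  (d) [s⁻²] · [kg·m²] = kg·m²·s⁻²
All reduce to kg·m²·s⁻² except (b), which is kg·m²·s⁻³.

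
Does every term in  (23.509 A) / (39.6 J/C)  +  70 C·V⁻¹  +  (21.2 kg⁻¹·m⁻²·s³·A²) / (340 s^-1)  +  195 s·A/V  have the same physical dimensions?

No

Expand each in SI base units:
  (23.509 A) / (39.6 J/C):  [A] / [kg·m²·s⁻³·A⁻¹] = kg⁻¹·m⁻²·s³·A²
  70 C·V⁻¹:  C·V⁻¹ = s·A·(J·C⁻¹)⁻¹ = kg⁻¹·m⁻²·s⁴·A²
  (21.2 kg⁻¹·m⁻²·s³·A²) / (340 s^-1):  [kg⁻¹·m⁻²·s³·A²] / [s⁻¹] = kg⁻¹·m⁻²·s⁴·A²
  195 s·A/V:  A·s·V⁻¹ = A·s·(J·C⁻¹)⁻¹ = kg⁻¹·m⁻²·s⁴·A²
The terms do not share a single dimension (kg⁻¹·m⁻²·s³·A² vs kg⁻¹·m⁻²·s⁴·A²).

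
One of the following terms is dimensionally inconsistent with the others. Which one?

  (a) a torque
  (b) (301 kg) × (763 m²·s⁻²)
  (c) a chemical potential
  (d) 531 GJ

(c)

Work out the base dimensions of each:
  (a) [torque] = kg·m²·s⁻²
  (b) [kg] · [m²·s⁻²] = kg·m²·s⁻²
  (c) [chemical potential] = kg·m²·s⁻²·mol⁻¹
  (d) J = N·m = kg·m²·s⁻²
All reduce to kg·m²·s⁻² except (c), which is kg·m²·s⁻²·mol⁻¹.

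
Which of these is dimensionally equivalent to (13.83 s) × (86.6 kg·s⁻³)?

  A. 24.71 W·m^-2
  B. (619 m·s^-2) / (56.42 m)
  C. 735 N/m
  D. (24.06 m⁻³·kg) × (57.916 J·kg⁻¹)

Reference: [s] · [kg·s⁻³] = kg·s⁻².
Each option:
  A. W·m⁻² = J·s⁻¹·m⁻² = kg·s⁻³
  B. [m·s⁻²] / [m] = s⁻²
  C. N·m⁻¹ = kg·m·s⁻²·m⁻¹ = kg·s⁻²  ← same
  D. [kg·m⁻³] · [m²·s⁻²] = kg·m⁻¹·s⁻²
Only C. matches kg·s⁻².

C.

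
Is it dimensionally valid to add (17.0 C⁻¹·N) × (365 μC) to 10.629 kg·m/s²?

Expand each in SI base units:
  (17.0 C⁻¹·N) × (365 μC):  [kg·m·s⁻³·A⁻¹] · [s·A] = kg·m·s⁻²
  10.629 kg·m/s²:  kg·m·s⁻²
Both are kg·m·s⁻², so they have the same dimensions and can be added.

Yes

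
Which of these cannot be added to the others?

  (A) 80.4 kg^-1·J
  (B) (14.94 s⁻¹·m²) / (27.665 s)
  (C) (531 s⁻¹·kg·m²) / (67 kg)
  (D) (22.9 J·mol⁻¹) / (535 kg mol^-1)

Work out the base dimensions of each:
  (A) J·kg⁻¹ = N·m·kg⁻¹ = m²·s⁻²
  (B) [m²·s⁻¹] / [s] = m²·s⁻²
  (C) [kg·m²·s⁻¹] / [kg] = m²·s⁻¹
  (D) [kg·m²·s⁻²·mol⁻¹] / [kg·mol⁻¹] = m²·s⁻²
All reduce to m²·s⁻² except (C), which is m²·s⁻¹.

(C)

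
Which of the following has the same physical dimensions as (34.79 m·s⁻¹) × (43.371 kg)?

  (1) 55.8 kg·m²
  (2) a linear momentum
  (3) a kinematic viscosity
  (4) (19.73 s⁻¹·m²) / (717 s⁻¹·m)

(2)

Reference: [m·s⁻¹] · [kg] = kg·m·s⁻¹.
Each option:
  (1) kg·m²
  (2) [linear momentum] = kg·m·s⁻¹  ← same
  (3) [kinematic viscosity] = m²·s⁻¹
  (4) [m²·s⁻¹] / [m·s⁻¹] = m
Only (2) matches kg·m·s⁻¹.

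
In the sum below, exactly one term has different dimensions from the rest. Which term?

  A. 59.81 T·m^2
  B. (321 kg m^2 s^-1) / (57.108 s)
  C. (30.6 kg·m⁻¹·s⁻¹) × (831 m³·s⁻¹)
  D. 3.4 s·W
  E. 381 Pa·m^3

Reduce each to base SI dimensions:
  A. T·m² = Wb·m⁻²·m² = kg·m²·s⁻²·A⁻¹
  B. [kg·m²·s⁻¹] / [s] = kg·m²·s⁻²
  C. [kg·m⁻¹·s⁻¹] · [m³·s⁻¹] = kg·m²·s⁻²
  D. W·s = J·s⁻¹·s = kg·m²·s⁻²
  E. Pa·m³ = N·m⁻²·m³ = kg·m²·s⁻²
All reduce to kg·m²·s⁻² except A., which is kg·m²·s⁻²·A⁻¹.

A.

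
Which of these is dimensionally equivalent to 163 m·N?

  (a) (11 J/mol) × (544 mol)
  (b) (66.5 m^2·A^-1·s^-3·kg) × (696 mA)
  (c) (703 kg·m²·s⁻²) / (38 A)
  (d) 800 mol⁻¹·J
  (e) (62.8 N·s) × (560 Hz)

(a)

Reference: N·m = kg·m·s⁻²·m = kg·m²·s⁻².
Each option:
  (a) [kg·m²·s⁻²·mol⁻¹] · [mol] = kg·m²·s⁻²  ← same
  (b) [kg·m²·s⁻³·A⁻¹] · [A] = kg·m²·s⁻³
  (c) [kg·m²·s⁻²] / [A] = kg·m²·s⁻²·A⁻¹
  (d) J·mol⁻¹ = N·m·mol⁻¹ = kg·m²·s⁻²·mol⁻¹
  (e) [kg·m·s⁻¹] · [s⁻¹] = kg·m·s⁻²
Only (a) matches kg·m²·s⁻².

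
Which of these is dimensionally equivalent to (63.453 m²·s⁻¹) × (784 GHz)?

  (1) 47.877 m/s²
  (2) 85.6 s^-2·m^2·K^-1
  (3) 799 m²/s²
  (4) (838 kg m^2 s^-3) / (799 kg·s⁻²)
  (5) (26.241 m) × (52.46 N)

(3)

Reference: [m²·s⁻¹] · [s⁻¹] = m²·s⁻².
Each option:
  (1) m·s⁻²
  (2) m²·s⁻²·K⁻¹
  (3) m²·s⁻²  ← same
  (4) [kg·m²·s⁻³] / [kg·s⁻²] = m²·s⁻¹
  (5) [m] · [kg·m·s⁻²] = kg·m²·s⁻²
Only (3) matches m²·s⁻².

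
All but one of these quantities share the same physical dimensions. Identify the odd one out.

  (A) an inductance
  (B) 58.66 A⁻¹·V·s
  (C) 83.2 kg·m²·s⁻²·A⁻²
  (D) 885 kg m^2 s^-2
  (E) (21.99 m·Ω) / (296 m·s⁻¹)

Reduce each to base SI dimensions:
  (A) [inductance] = kg·m²·s⁻²·A⁻²
  (B) V·s·A⁻¹ = J·C⁻¹·s·A⁻¹ = kg·m²·s⁻²·A⁻²
  (C) kg·m²·s⁻²·A⁻²
  (D) kg·m²·s⁻²
  (E) [kg·m³·s⁻³·A⁻²] / [m·s⁻¹] = kg·m²·s⁻²·A⁻²
All reduce to kg·m²·s⁻²·A⁻² except (D), which is kg·m²·s⁻².

(D)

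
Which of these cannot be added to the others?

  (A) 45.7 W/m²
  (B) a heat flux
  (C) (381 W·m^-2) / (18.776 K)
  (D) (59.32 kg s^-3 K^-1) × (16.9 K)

Work out the base dimensions of each:
  (A) W·m⁻² = J·s⁻¹·m⁻² = kg·s⁻³
  (B) [heat flux] = kg·s⁻³
  (C) [kg·s⁻³] / [K] = kg·s⁻³·K⁻¹
  (D) [kg·s⁻³·K⁻¹] · [K] = kg·s⁻³
All reduce to kg·s⁻³ except (C), which is kg·s⁻³·K⁻¹.

(C)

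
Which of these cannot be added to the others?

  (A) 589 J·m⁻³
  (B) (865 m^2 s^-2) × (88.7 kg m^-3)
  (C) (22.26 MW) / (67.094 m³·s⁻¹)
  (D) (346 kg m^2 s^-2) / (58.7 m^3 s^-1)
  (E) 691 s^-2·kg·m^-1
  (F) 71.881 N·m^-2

(D)

Reduce each to base SI dimensions:
  (A) J·m⁻³ = N·m·m⁻³ = kg·m⁻¹·s⁻²
  (B) [m²·s⁻²] · [kg·m⁻³] = kg·m⁻¹·s⁻²
  (C) [kg·m²·s⁻³] / [m³·s⁻¹] = kg·m⁻¹·s⁻²
  (D) [kg·m²·s⁻²] / [m³·s⁻¹] = kg·m⁻¹·s⁻¹
  (E) kg·m⁻¹·s⁻²
  (F) N·m⁻² = kg·m·s⁻²·m⁻² = kg·m⁻¹·s⁻²
All reduce to kg·m⁻¹·s⁻² except (D), which is kg·m⁻¹·s⁻¹.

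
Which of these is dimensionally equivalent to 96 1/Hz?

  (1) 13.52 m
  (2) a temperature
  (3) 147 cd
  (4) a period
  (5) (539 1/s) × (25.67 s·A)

Reference: Hz⁻¹ = (s⁻¹)⁻¹ = s.
Each option:
  (1) m
  (2) [temperature] = K
  (3) cd
  (4) [period] = s  ← same
  (5) [s⁻¹] · [s·A] = A
Only (4) matches s.

(4)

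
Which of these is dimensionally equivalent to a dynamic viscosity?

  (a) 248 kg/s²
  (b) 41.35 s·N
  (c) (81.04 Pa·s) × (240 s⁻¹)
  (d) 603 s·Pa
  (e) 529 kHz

(d)

Reference: [dynamic viscosity] = kg·m⁻¹·s⁻¹.
Each option:
  (a) kg·s⁻²
  (b) N·s = kg·m·s⁻²·s = kg·m·s⁻¹
  (c) [kg·m⁻¹·s⁻¹] · [s⁻¹] = kg·m⁻¹·s⁻²
  (d) Pa·s = N·m⁻²·s = kg·m⁻¹·s⁻¹  ← same
  (e) Hz = s⁻¹
Only (d) matches kg·m⁻¹·s⁻¹.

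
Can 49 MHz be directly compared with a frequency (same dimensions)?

Yes

Expand each in SI base units:
  49 MHz:  Hz = s⁻¹
  a frequency:  [frequency] = s⁻¹
Both are s⁻¹, so they have the same dimensions and can be added.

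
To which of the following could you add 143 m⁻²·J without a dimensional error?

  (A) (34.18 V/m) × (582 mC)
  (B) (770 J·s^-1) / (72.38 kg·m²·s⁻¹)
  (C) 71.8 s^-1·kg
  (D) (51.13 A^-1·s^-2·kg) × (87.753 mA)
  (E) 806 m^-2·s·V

Reference: J·m⁻² = N·m·m⁻² = kg·s⁻².
Each option:
  (A) [kg·m·s⁻³·A⁻¹] · [s·A] = kg·m·s⁻²
  (B) [kg·m²·s⁻³] / [kg·m²·s⁻¹] = s⁻²
  (C) kg·s⁻¹
  (D) [kg·s⁻²·A⁻¹] · [A] = kg·s⁻²  ← same
  (E) V·s·m⁻² = J·C⁻¹·s·m⁻² = kg·s⁻²·A⁻¹
Only (D) matches kg·s⁻².

(D)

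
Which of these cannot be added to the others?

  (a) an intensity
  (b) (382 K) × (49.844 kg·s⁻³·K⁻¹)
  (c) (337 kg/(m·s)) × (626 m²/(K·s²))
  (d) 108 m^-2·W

In SI base units:
  (a) [intensity] = kg·s⁻³
  (b) [K] · [kg·s⁻³·K⁻¹] = kg·s⁻³
  (c) [kg·m⁻¹·s⁻¹] · [m²·s⁻²·K⁻¹] = kg·m·s⁻³·K⁻¹
  (d) W·m⁻² = J·s⁻¹·m⁻² = kg·s⁻³
All reduce to kg·s⁻³ except (c), which is kg·m·s⁻³·K⁻¹.

(c)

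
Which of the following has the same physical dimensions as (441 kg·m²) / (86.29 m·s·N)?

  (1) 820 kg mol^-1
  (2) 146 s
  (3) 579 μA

(2)

Reference: [kg·m²] / [kg·m²·s⁻¹] = s.
Each option:
  (1) kg·mol⁻¹
  (2) s  ← same
  (3) A
Only (2) matches s.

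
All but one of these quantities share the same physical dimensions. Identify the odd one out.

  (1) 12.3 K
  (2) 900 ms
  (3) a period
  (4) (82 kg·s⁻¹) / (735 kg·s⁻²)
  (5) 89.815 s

(1)

Work out the base dimensions of each:
  (1) K
  (2) s
  (3) [period] = s
  (4) [kg·s⁻¹] / [kg·s⁻²] = s
  (5) s
All reduce to s except (1), which is K.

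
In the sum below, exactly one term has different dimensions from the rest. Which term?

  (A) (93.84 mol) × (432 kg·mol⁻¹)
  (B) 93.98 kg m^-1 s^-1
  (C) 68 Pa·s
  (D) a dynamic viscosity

(A)

Expand each in SI base units:
  (A) [mol] · [kg·mol⁻¹] = kg
  (B) kg·m⁻¹·s⁻¹
  (C) Pa·s = N·m⁻²·s = kg·m⁻¹·s⁻¹
  (D) [dynamic viscosity] = kg·m⁻¹·s⁻¹
All reduce to kg·m⁻¹·s⁻¹ except (A), which is kg.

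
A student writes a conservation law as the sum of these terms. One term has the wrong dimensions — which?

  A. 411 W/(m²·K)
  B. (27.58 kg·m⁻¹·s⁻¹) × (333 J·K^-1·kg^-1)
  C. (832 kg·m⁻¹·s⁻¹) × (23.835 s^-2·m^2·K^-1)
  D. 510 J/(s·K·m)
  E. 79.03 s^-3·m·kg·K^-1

Reduce each to base SI dimensions:
  A. W·m⁻²·K⁻¹ = J·s⁻¹·m⁻²·K⁻¹ = kg·s⁻³·K⁻¹
  B. [kg·m⁻¹·s⁻¹] · [m²·s⁻²·K⁻¹] = kg·m·s⁻³·K⁻¹
  C. [kg·m⁻¹·s⁻¹] · [m²·s⁻²·K⁻¹] = kg·m·s⁻³·K⁻¹
  D. J·s⁻¹·m⁻¹·K⁻¹ = N·m·s⁻¹·m⁻¹·K⁻¹ = kg·m·s⁻³·K⁻¹
  E. kg·m·s⁻³·K⁻¹
All reduce to kg·m·s⁻³·K⁻¹ except A., which is kg·s⁻³·K⁻¹.

A.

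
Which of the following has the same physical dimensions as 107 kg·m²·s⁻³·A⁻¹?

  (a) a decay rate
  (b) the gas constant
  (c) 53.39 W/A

(c)

Reference: kg·m²·s⁻³·A⁻¹.
Each option:
  (a) [decay rate] = s⁻¹
  (b) [gas constant] = kg·m²·s⁻²·K⁻¹·mol⁻¹
  (c) W·A⁻¹ = J·s⁻¹·A⁻¹ = kg·m²·s⁻³·A⁻¹  ← same
Only (c) matches kg·m²·s⁻³·A⁻¹.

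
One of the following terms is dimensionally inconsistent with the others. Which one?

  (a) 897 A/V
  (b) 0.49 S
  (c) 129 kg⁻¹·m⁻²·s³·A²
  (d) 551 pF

In SI base units:
  (a) A·V⁻¹ = A·(J·C⁻¹)⁻¹ = kg⁻¹·m⁻²·s³·A²
  (b) S = Ω⁻¹ = kg⁻¹·m⁻²·s³·A²
  (c) kg⁻¹·m⁻²·s³·A²
  (d) F = C·V⁻¹ = kg⁻¹·m⁻²·s⁴·A²
All reduce to kg⁻¹·m⁻²·s³·A² except (d), which is kg⁻¹·m⁻²·s⁴·A².

(d)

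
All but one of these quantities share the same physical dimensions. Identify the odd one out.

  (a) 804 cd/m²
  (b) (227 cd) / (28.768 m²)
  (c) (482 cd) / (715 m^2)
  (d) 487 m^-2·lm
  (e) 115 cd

(e)

Expand each in SI base units:
  (a) cd·m⁻² = m⁻²·cd
  (b) [cd] / [m²] = m⁻²·cd
  (c) [cd] / [m²] = m⁻²·cd
  (d) lm·m⁻² = cd·m⁻² = m⁻²·cd
  (e) cd
All reduce to m⁻²·cd except (e), which is cd.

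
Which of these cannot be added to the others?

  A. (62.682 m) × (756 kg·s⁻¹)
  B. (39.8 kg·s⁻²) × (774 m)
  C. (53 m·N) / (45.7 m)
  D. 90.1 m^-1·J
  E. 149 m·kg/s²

A.

Work out the base dimensions of each:
  A. [m] · [kg·s⁻¹] = kg·m·s⁻¹
  B. [kg·s⁻²] · [m] = kg·m·s⁻²
  C. [kg·m²·s⁻²] / [m] = kg·m·s⁻²
  D. J·m⁻¹ = N·m·m⁻¹ = kg·m·s⁻²
  E. kg·m·s⁻²
All reduce to kg·m·s⁻² except A., which is kg·m·s⁻¹.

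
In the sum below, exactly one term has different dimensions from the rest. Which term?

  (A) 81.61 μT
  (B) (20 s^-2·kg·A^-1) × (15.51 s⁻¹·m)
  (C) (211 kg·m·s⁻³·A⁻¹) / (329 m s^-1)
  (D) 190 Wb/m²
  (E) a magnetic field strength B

(B)

Work out the base dimensions of each:
  (A) T = Wb·m⁻² = kg·s⁻²·A⁻¹
  (B) [kg·s⁻²·A⁻¹] · [m·s⁻¹] = kg·m·s⁻³·A⁻¹
  (C) [kg·m·s⁻³·A⁻¹] / [m·s⁻¹] = kg·s⁻²·A⁻¹
  (D) Wb·m⁻² = V·s·m⁻² = kg·s⁻²·A⁻¹
  (E) [magnetic field strength B] = kg·s⁻²·A⁻¹
All reduce to kg·s⁻²·A⁻¹ except (B), which is kg·m·s⁻³·A⁻¹.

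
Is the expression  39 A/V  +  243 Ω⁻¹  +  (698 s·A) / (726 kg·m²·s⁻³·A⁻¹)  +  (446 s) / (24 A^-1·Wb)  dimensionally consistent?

In SI base units:
  39 A/V:  A·V⁻¹ = A·(J·C⁻¹)⁻¹ = kg⁻¹·m⁻²·s³·A²
  243 Ω⁻¹:  Ω⁻¹ = (V·A⁻¹)⁻¹ = kg⁻¹·m⁻²·s³·A²
  (698 s·A) / (726 kg·m²·s⁻³·A⁻¹):  [s·A] / [kg·m²·s⁻³·A⁻¹] = kg⁻¹·m⁻²·s⁴·A²
  (446 s) / (24 A^-1·Wb):  [s] / [kg·m²·s⁻²·A⁻²] = kg⁻¹·m⁻²·s³·A²
The terms do not share a single dimension (kg⁻¹·m⁻²·s³·A² vs kg⁻¹·m⁻²·s⁴·A²).

No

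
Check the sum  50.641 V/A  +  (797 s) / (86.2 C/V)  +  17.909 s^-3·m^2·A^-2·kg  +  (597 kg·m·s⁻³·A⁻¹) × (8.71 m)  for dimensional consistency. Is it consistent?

No

Work out the base dimensions of each:
  50.641 V/A:  V·A⁻¹ = J·C⁻¹·A⁻¹ = kg·m²·s⁻³·A⁻²
  (797 s) / (86.2 C/V):  [s] / [kg⁻¹·m⁻²·s⁴·A²] = kg·m²·s⁻³·A⁻²
  17.909 s^-3·m^2·A^-2·kg:  kg·m²·s⁻³·A⁻²
  (597 kg·m·s⁻³·A⁻¹) × (8.71 m):  [kg·m·s⁻³·A⁻¹] · [m] = kg·m²·s⁻³·A⁻¹
The terms do not share a single dimension (kg·m²·s⁻³·A⁻² vs kg·m²·s⁻³·A⁻¹).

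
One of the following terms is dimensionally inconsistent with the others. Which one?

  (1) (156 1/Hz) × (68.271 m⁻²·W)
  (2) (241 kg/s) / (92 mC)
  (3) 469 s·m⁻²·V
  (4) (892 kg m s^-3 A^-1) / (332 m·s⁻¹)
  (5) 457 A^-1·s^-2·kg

In SI base units:
  (1) [s] · [kg·s⁻³] = kg·s⁻²
  (2) [kg·s⁻¹] / [s·A] = kg·s⁻²·A⁻¹
  (3) V·s·m⁻² = J·C⁻¹·s·m⁻² = kg·s⁻²·A⁻¹
  (4) [kg·m·s⁻³·A⁻¹] / [m·s⁻¹] = kg·s⁻²·A⁻¹
  (5) kg·s⁻²·A⁻¹
All reduce to kg·s⁻²·A⁻¹ except (1), which is kg·s⁻².

(1)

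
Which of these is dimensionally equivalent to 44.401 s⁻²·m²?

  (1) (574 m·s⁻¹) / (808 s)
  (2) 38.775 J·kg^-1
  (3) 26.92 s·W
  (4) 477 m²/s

Reference: m²·s⁻².
Each option:
  (1) [m·s⁻¹] / [s] = m·s⁻²
  (2) J·kg⁻¹ = N·m·kg⁻¹ = m²·s⁻²  ← same
  (3) W·s = J·s⁻¹·s = kg·m²·s⁻²
  (4) m²·s⁻¹
Only (2) matches m²·s⁻².

(2)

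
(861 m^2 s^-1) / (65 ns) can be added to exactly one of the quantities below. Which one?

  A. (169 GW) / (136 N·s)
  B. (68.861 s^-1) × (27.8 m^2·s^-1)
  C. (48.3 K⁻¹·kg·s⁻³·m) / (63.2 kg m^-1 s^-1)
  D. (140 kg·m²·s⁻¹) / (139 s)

B.

Reference: [m²·s⁻¹] / [s] = m²·s⁻².
Each option:
  A. [kg·m²·s⁻³] / [kg·m·s⁻¹] = m·s⁻²
  B. [s⁻¹] · [m²·s⁻¹] = m²·s⁻²  ← same
  C. [kg·m·s⁻³·K⁻¹] / [kg·m⁻¹·s⁻¹] = m²·s⁻²·K⁻¹
  D. [kg·m²·s⁻¹] / [s] = kg·m²·s⁻²
Only B. matches m²·s⁻².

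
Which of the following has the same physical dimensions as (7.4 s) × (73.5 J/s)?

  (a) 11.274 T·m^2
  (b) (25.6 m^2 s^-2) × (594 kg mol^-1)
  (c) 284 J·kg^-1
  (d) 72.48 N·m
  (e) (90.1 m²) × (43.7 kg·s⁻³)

(d)

Reference: [s] · [kg·m²·s⁻³] = kg·m²·s⁻².
Each option:
  (a) T·m² = Wb·m⁻²·m² = kg·m²·s⁻²·A⁻¹
  (b) [m²·s⁻²] · [kg·mol⁻¹] = kg·m²·s⁻²·mol⁻¹
  (c) J·kg⁻¹ = N·m·kg⁻¹ = m²·s⁻²
  (d) N·m = kg·m·s⁻²·m = kg·m²·s⁻²  ← same
  (e) [m²] · [kg·s⁻³] = kg·m²·s⁻³
Only (d) matches kg·m²·s⁻².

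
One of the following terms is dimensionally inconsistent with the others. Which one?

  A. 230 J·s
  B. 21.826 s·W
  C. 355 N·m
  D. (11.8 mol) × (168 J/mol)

Work out the base dimensions of each:
  A. J·s = N·m·s = kg·m²·s⁻¹
  B. W·s = J·s⁻¹·s = kg·m²·s⁻²
  C. N·m = kg·m·s⁻²·m = kg·m²·s⁻²
  D. [mol] · [kg·m²·s⁻²·mol⁻¹] = kg·m²·s⁻²
All reduce to kg·m²·s⁻² except A., which is kg·m²·s⁻¹.

A.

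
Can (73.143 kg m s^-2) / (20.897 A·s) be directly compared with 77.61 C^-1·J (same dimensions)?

No

Work out the base dimensions of each:
  (73.143 kg m s^-2) / (20.897 A·s):  [kg·m·s⁻²] / [s·A] = kg·m·s⁻³·A⁻¹
  77.61 C^-1·J:  J·C⁻¹ = N·m·(s·A)⁻¹ = kg·m²·s⁻³·A⁻¹
kg·m·s⁻³·A⁻¹ ≠ kg·m²·s⁻³·A⁻¹, so they cannot be added.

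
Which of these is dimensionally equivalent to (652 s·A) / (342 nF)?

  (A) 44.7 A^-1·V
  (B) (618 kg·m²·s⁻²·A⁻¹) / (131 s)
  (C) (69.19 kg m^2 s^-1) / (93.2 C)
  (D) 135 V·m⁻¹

Reference: [s·A] / [kg⁻¹·m⁻²·s⁴·A²] = kg·m²·s⁻³·A⁻¹.
Each option:
  (A) V·A⁻¹ = J·C⁻¹·A⁻¹ = kg·m²·s⁻³·A⁻²
  (B) [kg·m²·s⁻²·A⁻¹] / [s] = kg·m²·s⁻³·A⁻¹  ← same
  (C) [kg·m²·s⁻¹] / [s·A] = kg·m²·s⁻²·A⁻¹
  (D) V·m⁻¹ = J·C⁻¹·m⁻¹ = kg·m·s⁻³·A⁻¹
Only (B) matches kg·m²·s⁻³·A⁻¹.

(B)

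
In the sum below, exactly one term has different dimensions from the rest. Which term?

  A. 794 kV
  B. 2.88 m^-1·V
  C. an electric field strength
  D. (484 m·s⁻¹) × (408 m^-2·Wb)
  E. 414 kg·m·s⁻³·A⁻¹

A.

Work out the base dimensions of each:
  A. V = J·C⁻¹ = kg·m²·s⁻³·A⁻¹
  B. V·m⁻¹ = J·C⁻¹·m⁻¹ = kg·m·s⁻³·A⁻¹
  C. [electric field strength] = kg·m·s⁻³·A⁻¹
  D. [m·s⁻¹] · [kg·s⁻²·A⁻¹] = kg·m·s⁻³·A⁻¹
  E. kg·m·s⁻³·A⁻¹
All reduce to kg·m·s⁻³·A⁻¹ except A., which is kg·m²·s⁻³·A⁻¹.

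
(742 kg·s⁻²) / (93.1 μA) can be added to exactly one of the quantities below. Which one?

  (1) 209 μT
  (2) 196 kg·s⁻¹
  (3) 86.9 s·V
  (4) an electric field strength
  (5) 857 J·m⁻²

(1)

Reference: [kg·s⁻²] / [A] = kg·s⁻²·A⁻¹.
Each option:
  (1) T = Wb·m⁻² = kg·s⁻²·A⁻¹  ← same
  (2) kg·s⁻¹
  (3) V·s = J·C⁻¹·s = kg·m²·s⁻²·A⁻¹
  (4) [electric field strength] = kg·m·s⁻³·A⁻¹
  (5) J·m⁻² = N·m·m⁻² = kg·s⁻²
Only (1) matches kg·s⁻²·A⁻¹.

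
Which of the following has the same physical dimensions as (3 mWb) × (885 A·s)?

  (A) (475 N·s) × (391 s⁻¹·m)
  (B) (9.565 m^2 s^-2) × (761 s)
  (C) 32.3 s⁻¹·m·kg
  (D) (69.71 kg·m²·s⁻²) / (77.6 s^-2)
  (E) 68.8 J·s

(E)

Reference: [kg·m²·s⁻²·A⁻¹] · [s·A] = kg·m²·s⁻¹.
Each option:
  (A) [kg·m·s⁻¹] · [m·s⁻¹] = kg·m²·s⁻²
  (B) [m²·s⁻²] · [s] = m²·s⁻¹
  (C) kg·m·s⁻¹
  (D) [kg·m²·s⁻²] / [s⁻²] = kg·m²
  (E) J·s = N·m·s = kg·m²·s⁻¹  ← same
Only (E) matches kg·m²·s⁻¹.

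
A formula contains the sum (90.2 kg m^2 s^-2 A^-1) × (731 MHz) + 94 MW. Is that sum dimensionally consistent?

No

Expand each in SI base units:
  (90.2 kg m^2 s^-2 A^-1) × (731 MHz):  [kg·m²·s⁻²·A⁻¹] · [s⁻¹] = kg·m²·s⁻³·A⁻¹
  94 MW:  W = J·s⁻¹ = kg·m²·s⁻³
kg·m²·s⁻³·A⁻¹ ≠ kg·m²·s⁻³, so they cannot be added.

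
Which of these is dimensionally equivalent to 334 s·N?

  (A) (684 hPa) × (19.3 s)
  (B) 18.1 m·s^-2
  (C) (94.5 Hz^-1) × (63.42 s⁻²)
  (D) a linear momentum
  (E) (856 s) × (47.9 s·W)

Reference: N·s = kg·m·s⁻²·s = kg·m·s⁻¹.
Each option:
  (A) [kg·m⁻¹·s⁻²] · [s] = kg·m⁻¹·s⁻¹
  (B) m·s⁻²
  (C) [s] · [s⁻²] = s⁻¹
  (D) [linear momentum] = kg·m·s⁻¹  ← same
  (E) [s] · [kg·m²·s⁻²] = kg·m²·s⁻¹
Only (D) matches kg·m·s⁻¹.

(D)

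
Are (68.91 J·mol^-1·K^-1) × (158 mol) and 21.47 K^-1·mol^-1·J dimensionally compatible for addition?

No

Work out the base dimensions of each:
  (68.91 J·mol^-1·K^-1) × (158 mol):  [kg·m²·s⁻²·K⁻¹·mol⁻¹] · [mol] = kg·m²·s⁻²·K⁻¹
  21.47 K^-1·mol^-1·J:  J·mol⁻¹·K⁻¹ = N·m·mol⁻¹·K⁻¹ = kg·m²·s⁻²·K⁻¹·mol⁻¹
kg·m²·s⁻²·K⁻¹ ≠ kg·m²·s⁻²·K⁻¹·mol⁻¹, so they cannot be added.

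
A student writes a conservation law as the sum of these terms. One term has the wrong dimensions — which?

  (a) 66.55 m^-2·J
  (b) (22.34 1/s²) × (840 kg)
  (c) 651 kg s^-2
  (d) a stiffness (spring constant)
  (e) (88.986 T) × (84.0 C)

(e)

Work out the base dimensions of each:
  (a) J·m⁻² = N·m·m⁻² = kg·s⁻²
  (b) [s⁻²] · [kg] = kg·s⁻²
  (c) kg·s⁻²
  (d) [stiffness (spring constant)] = kg·s⁻²
  (e) [kg·s⁻²·A⁻¹] · [s·A] = kg·s⁻¹
All reduce to kg·s⁻² except (e), which is kg·s⁻¹.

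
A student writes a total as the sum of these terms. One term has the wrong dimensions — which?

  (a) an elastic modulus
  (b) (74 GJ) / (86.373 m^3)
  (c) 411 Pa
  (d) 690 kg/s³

Dimensions:
  (a) [elastic modulus] = kg·m⁻¹·s⁻²
  (b) [kg·m²·s⁻²] / [m³] = kg·m⁻¹·s⁻²
  (c) Pa = N·m⁻² = kg·m⁻¹·s⁻²
  (d) kg·s⁻³
All reduce to kg·m⁻¹·s⁻² except (d), which is kg·s⁻³.

(d)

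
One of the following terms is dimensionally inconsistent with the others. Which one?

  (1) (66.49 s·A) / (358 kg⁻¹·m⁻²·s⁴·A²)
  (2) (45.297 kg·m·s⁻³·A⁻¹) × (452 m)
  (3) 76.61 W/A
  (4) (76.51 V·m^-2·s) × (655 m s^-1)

(4)

Dimensions:
  (1) [s·A] / [kg⁻¹·m⁻²·s⁴·A²] = kg·m²·s⁻³·A⁻¹
  (2) [kg·m·s⁻³·A⁻¹] · [m] = kg·m²·s⁻³·A⁻¹
  (3) W·A⁻¹ = J·s⁻¹·A⁻¹ = kg·m²·s⁻³·A⁻¹
  (4) [kg·s⁻²·A⁻¹] · [m·s⁻¹] = kg·m·s⁻³·A⁻¹
All reduce to kg·m²·s⁻³·A⁻¹ except (4), which is kg·m·s⁻³·A⁻¹.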